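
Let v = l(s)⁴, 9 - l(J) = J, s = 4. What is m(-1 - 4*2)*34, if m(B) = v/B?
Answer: -21250/9 ≈ -2361.1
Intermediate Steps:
l(J) = 9 - J
v = 625 (v = (9 - 1*4)⁴ = (9 - 4)⁴ = 5⁴ = 625)
m(B) = 625/B
m(-1 - 4*2)*34 = (625/(-1 - 4*2))*34 = (625/(-1 - 8))*34 = (625/(-9))*34 = (625*(-⅑))*34 = -625/9*34 = -21250/9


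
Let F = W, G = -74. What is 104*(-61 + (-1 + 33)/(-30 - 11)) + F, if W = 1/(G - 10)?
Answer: -22128329/3444 ≈ -6425.2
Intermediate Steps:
W = -1/84 (W = 1/(-74 - 10) = 1/(-84) = -1/84 ≈ -0.011905)
F = -1/84 ≈ -0.011905
104*(-61 + (-1 + 33)/(-30 - 11)) + F = 104*(-61 + (-1 + 33)/(-30 - 11)) - 1/84 = 104*(-61 + 32/(-41)) - 1/84 = 104*(-61 + 32*(-1/41)) - 1/84 = 104*(-61 - 32/41) - 1/84 = 104*(-2533/41) - 1/84 = -263432/41 - 1/84 = -22128329/3444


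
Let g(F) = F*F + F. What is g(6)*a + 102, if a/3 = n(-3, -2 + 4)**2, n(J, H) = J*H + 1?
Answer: 3252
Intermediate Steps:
g(F) = F + F**2 (g(F) = F**2 + F = F + F**2)
n(J, H) = 1 + H*J (n(J, H) = H*J + 1 = 1 + H*J)
a = 75 (a = 3*(1 + (-2 + 4)*(-3))**2 = 3*(1 + 2*(-3))**2 = 3*(1 - 6)**2 = 3*(-5)**2 = 3*25 = 75)
g(6)*a + 102 = (6*(1 + 6))*75 + 102 = (6*7)*75 + 102 = 42*75 + 102 = 3150 + 102 = 3252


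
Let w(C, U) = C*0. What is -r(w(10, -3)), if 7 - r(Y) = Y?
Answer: -7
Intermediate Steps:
w(C, U) = 0
r(Y) = 7 - Y
-r(w(10, -3)) = -(7 - 1*0) = -(7 + 0) = -1*7 = -7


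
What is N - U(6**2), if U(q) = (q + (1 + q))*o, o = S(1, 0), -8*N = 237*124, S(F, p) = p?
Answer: -7347/2 ≈ -3673.5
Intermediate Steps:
N = -7347/2 (N = -237*124/8 = -1/8*29388 = -7347/2 ≈ -3673.5)
o = 0
U(q) = 0 (U(q) = (q + (1 + q))*0 = (1 + 2*q)*0 = 0)
N - U(6**2) = -7347/2 - 1*0 = -7347/2 + 0 = -7347/2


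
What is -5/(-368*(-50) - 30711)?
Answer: 5/12311 ≈ 0.00040614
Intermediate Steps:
-5/(-368*(-50) - 30711) = -5/(18400 - 30711) = -5/(-12311) = -1/12311*(-5) = 5/12311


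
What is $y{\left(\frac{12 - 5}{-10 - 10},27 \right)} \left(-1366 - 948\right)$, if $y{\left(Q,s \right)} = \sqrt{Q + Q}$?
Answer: $- \frac{1157 i \sqrt{70}}{5} \approx - 1936.0 i$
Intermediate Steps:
$y{\left(Q,s \right)} = \sqrt{2} \sqrt{Q}$ ($y{\left(Q,s \right)} = \sqrt{2 Q} = \sqrt{2} \sqrt{Q}$)
$y{\left(\frac{12 - 5}{-10 - 10},27 \right)} \left(-1366 - 948\right) = \sqrt{2} \sqrt{\frac{12 - 5}{-10 - 10}} \left(-1366 - 948\right) = \sqrt{2} \sqrt{\frac{7}{-20}} \left(-2314\right) = \sqrt{2} \sqrt{7 \left(- \frac{1}{20}\right)} \left(-2314\right) = \sqrt{2} \sqrt{- \frac{7}{20}} \left(-2314\right) = \sqrt{2} \frac{i \sqrt{35}}{10} \left(-2314\right) = \frac{i \sqrt{70}}{10} \left(-2314\right) = - \frac{1157 i \sqrt{70}}{5}$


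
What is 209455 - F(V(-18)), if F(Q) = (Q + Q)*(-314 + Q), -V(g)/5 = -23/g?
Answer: 33268505/162 ≈ 2.0536e+5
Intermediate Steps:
V(g) = 115/g (V(g) = -(-115)/g = 115/g)
F(Q) = 2*Q*(-314 + Q) (F(Q) = (2*Q)*(-314 + Q) = 2*Q*(-314 + Q))
209455 - F(V(-18)) = 209455 - 2*115/(-18)*(-314 + 115/(-18)) = 209455 - 2*115*(-1/18)*(-314 + 115*(-1/18)) = 209455 - 2*(-115)*(-314 - 115/18)/18 = 209455 - 2*(-115)*(-5767)/(18*18) = 209455 - 1*663205/162 = 209455 - 663205/162 = 33268505/162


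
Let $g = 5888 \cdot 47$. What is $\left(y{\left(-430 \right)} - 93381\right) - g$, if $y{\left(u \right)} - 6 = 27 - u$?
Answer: $-369654$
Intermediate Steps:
$y{\left(u \right)} = 33 - u$ ($y{\left(u \right)} = 6 - \left(-27 + u\right) = 33 - u$)
$g = 276736$
$\left(y{\left(-430 \right)} - 93381\right) - g = \left(\left(33 - -430\right) - 93381\right) - 276736 = \left(\left(33 + 430\right) - 93381\right) - 276736 = \left(463 - 93381\right) - 276736 = -92918 - 276736 = -369654$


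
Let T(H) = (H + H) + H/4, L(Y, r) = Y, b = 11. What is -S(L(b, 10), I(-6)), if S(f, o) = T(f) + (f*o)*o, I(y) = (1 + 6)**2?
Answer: -105743/4 ≈ -26436.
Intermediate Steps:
T(H) = 9*H/4 (T(H) = 2*H + H*(1/4) = 2*H + H/4 = 9*H/4)
I(y) = 49 (I(y) = 7**2 = 49)
S(f, o) = 9*f/4 + f*o**2 (S(f, o) = 9*f/4 + (f*o)*o = 9*f/4 + f*o**2)
-S(L(b, 10), I(-6)) = -11*(9 + 4*49**2)/4 = -11*(9 + 4*2401)/4 = -11*(9 + 9604)/4 = -11*9613/4 = -1*105743/4 = -105743/4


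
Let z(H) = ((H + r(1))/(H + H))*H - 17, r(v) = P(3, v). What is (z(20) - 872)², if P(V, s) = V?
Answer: 3080025/4 ≈ 7.7001e+5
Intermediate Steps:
r(v) = 3
z(H) = -31/2 + H/2 (z(H) = ((H + 3)/(H + H))*H - 17 = ((3 + H)/((2*H)))*H - 17 = ((3 + H)*(1/(2*H)))*H - 17 = ((3 + H)/(2*H))*H - 17 = (3/2 + H/2) - 17 = -31/2 + H/2)
(z(20) - 872)² = ((-31/2 + (½)*20) - 872)² = ((-31/2 + 10) - 872)² = (-11/2 - 872)² = (-1755/2)² = 3080025/4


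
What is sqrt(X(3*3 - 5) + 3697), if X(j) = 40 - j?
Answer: sqrt(3733) ≈ 61.098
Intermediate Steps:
sqrt(X(3*3 - 5) + 3697) = sqrt((40 - (3*3 - 5)) + 3697) = sqrt((40 - (9 - 5)) + 3697) = sqrt((40 - 1*4) + 3697) = sqrt((40 - 4) + 3697) = sqrt(36 + 3697) = sqrt(3733)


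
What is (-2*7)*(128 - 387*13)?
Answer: 68642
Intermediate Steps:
(-2*7)*(128 - 387*13) = -14*(128 - 1*5031) = -14*(128 - 5031) = -14*(-4903) = 68642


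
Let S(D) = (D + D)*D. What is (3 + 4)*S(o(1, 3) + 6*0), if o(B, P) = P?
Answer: 126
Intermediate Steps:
S(D) = 2*D² (S(D) = (2*D)*D = 2*D²)
(3 + 4)*S(o(1, 3) + 6*0) = (3 + 4)*(2*(3 + 6*0)²) = 7*(2*(3 + 0)²) = 7*(2*3²) = 7*(2*9) = 7*18 = 126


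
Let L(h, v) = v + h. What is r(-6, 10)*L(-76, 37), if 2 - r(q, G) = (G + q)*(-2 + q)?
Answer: -1326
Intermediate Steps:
L(h, v) = h + v
r(q, G) = 2 - (-2 + q)*(G + q) (r(q, G) = 2 - (G + q)*(-2 + q) = 2 - (-2 + q)*(G + q))
r(-6, 10)*L(-76, 37) = (2 - 1*(-6)² + 2*10 + 2*(-6) - 1*10*(-6))*(-76 + 37) = (2 - 1*36 + 20 - 12 + 60)*(-39) = (2 - 36 + 20 - 12 + 60)*(-39) = 34*(-39) = -1326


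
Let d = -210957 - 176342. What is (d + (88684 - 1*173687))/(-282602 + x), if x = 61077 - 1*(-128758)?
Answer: 472302/92767 ≈ 5.0913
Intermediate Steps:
d = -387299
x = 189835 (x = 61077 + 128758 = 189835)
(d + (88684 - 1*173687))/(-282602 + x) = (-387299 + (88684 - 1*173687))/(-282602 + 189835) = (-387299 + (88684 - 173687))/(-92767) = (-387299 - 85003)*(-1/92767) = -472302*(-1/92767) = 472302/92767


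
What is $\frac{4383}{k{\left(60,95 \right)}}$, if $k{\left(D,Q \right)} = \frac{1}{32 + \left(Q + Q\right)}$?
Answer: $973026$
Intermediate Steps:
$k{\left(D,Q \right)} = \frac{1}{32 + 2 Q}$
$\frac{4383}{k{\left(60,95 \right)}} = \frac{4383}{\frac{1}{2} \frac{1}{16 + 95}} = \frac{4383}{\frac{1}{2} \cdot \frac{1}{111}} = 4383 \frac{1}{\frac{1}{222}} = 4383 \cdot 222 = 973026$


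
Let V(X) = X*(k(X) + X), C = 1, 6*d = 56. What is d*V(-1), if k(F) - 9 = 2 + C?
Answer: -308/3 ≈ -102.67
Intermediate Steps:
d = 28/3 (d = (⅙)*56 = 28/3 ≈ 9.3333)
k(F) = 12 (k(F) = 9 + (2 + 1) = 9 + 3 = 12)
V(X) = X*(12 + X)
d*V(-1) = 28*(-(12 - 1))/3 = 28*(-1*11)/3 = (28/3)*(-11) = -308/3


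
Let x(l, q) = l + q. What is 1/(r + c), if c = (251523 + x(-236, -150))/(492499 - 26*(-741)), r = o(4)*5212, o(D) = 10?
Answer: 511765/26673442937 ≈ 1.9186e-5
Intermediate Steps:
r = 52120 (r = 10*5212 = 52120)
c = 251137/511765 (c = (251523 + (-236 - 150))/(492499 - 26*(-741)) = (251523 - 386)/(492499 + 19266) = 251137/511765 ≈ 0.49073)
1/(r + c) = 1/(52120 + 251137/511765) = 1/(26673442937/511765) = 511765/26673442937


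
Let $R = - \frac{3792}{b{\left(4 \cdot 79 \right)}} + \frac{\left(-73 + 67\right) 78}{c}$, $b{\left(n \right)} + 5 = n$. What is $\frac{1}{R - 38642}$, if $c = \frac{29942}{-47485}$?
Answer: $- \frac{4655981}{176517514444} \approx -2.6377 \cdot 10^{-5}$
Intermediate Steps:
$b{\left(n \right)} = -5 + n$
$c = - \frac{29942}{47485}$ ($c = 29942 \left(- \frac{1}{47485}\right) = - \frac{29942}{47485} \approx -0.63056$)
$R = \frac{3398903358}{4655981}$ ($R = - \frac{3792}{-5 + 4 \cdot 79} + \frac{\left(-73 + 67\right) 78}{- \frac{29942}{47485}} = - \frac{3792}{-5 + 316} + \left(-6\right) 78 \left(- \frac{47485}{29942}\right) = - \frac{3792}{311} - - \frac{11111490}{14971} = \left(-3792\right) \frac{1}{311} + \frac{11111490}{14971} = - \frac{3792}{311} + \frac{11111490}{14971} = \frac{3398903358}{4655981} \approx 730.01$)
$\frac{1}{R - 38642} = \frac{1}{\frac{3398903358}{4655981} - 38642} = \frac{1}{- \frac{176517514444}{4655981}} = - \frac{4655981}{176517514444}$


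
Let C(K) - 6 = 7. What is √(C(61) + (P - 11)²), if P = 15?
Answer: √29 ≈ 5.3852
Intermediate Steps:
C(K) = 13 (C(K) = 6 + 7 = 13)
√(C(61) + (P - 11)²) = √(13 + (15 - 11)²) = √(13 + 4²) = √(13 + 16) = √29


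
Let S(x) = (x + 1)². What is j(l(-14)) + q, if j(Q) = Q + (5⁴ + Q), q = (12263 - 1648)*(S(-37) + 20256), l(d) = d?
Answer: 228775077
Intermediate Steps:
S(x) = (1 + x)²
q = 228774480 (q = (12263 - 1648)*((1 - 37)² + 20256) = 10615*((-36)² + 20256) = 10615*(1296 + 20256) = 10615*21552 = 228774480)
j(Q) = 625 + 2*Q (j(Q) = Q + (625 + Q) = 625 + 2*Q)
j(l(-14)) + q = (625 + 2*(-14)) + 228774480 = (625 - 28) + 228774480 = 597 + 228774480 = 228775077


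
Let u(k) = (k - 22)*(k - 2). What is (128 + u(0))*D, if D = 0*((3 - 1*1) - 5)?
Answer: 0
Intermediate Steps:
u(k) = (-22 + k)*(-2 + k)
D = 0 (D = 0*((3 - 1) - 5) = 0*(2 - 5) = 0*(-3) = 0)
(128 + u(0))*D = (128 + (44 + 0² - 24*0))*0 = (128 + (44 + 0 + 0))*0 = (128 + 44)*0 = 172*0 = 0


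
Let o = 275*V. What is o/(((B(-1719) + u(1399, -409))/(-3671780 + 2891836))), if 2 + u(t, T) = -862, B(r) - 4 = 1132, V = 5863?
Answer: -157190401225/34 ≈ -4.6232e+9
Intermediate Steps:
B(r) = 1136 (B(r) = 4 + 1132 = 1136)
u(t, T) = -864 (u(t, T) = -2 - 862 = -864)
o = 1612325 (o = 275*5863 = 1612325)
o/(((B(-1719) + u(1399, -409))/(-3671780 + 2891836))) = 1612325/(((1136 - 864)/(-3671780 + 2891836))) = 1612325/((272/(-779944))) = 1612325/((272*(-1/779944))) = 1612325/(-34/97493) = 1612325*(-97493/34) = -157190401225/34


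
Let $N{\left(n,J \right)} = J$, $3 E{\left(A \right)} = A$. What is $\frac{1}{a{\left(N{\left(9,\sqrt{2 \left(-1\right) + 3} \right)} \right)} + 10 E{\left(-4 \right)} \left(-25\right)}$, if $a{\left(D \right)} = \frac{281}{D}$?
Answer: $\frac{3}{1843} \approx 0.0016278$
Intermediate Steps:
$E{\left(A \right)} = \frac{A}{3}$
$\frac{1}{a{\left(N{\left(9,\sqrt{2 \left(-1\right) + 3} \right)} \right)} + 10 E{\left(-4 \right)} \left(-25\right)} = \frac{1}{\frac{281}{\sqrt{2 \left(-1\right) + 3}} + 10 \cdot \frac{1}{3} \left(-4\right) \left(-25\right)} = \frac{1}{\frac{281}{\sqrt{-2 + 3}} + 10 \left(- \frac{4}{3}\right) \left(-25\right)} = \frac{1}{\frac{281}{\sqrt{1}} - - \frac{1000}{3}} = \frac{1}{\frac{281}{1} + \frac{1000}{3}} = \frac{1}{281 \cdot 1 + \frac{1000}{3}} = \frac{1}{281 + \frac{1000}{3}} = \frac{1}{\frac{1843}{3}} = \frac{3}{1843}$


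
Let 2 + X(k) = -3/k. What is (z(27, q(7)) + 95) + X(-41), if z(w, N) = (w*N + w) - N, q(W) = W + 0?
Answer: 12385/41 ≈ 302.07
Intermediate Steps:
q(W) = W
z(w, N) = w - N + N*w (z(w, N) = (N*w + w) - N = (w + N*w) - N = w - N + N*w)
X(k) = -2 - 3/k
(z(27, q(7)) + 95) + X(-41) = ((27 - 1*7 + 7*27) + 95) + (-2 - 3/(-41)) = ((27 - 7 + 189) + 95) + (-2 - 3*(-1/41)) = (209 + 95) + (-2 + 3/41) = 304 - 79/41 = 12385/41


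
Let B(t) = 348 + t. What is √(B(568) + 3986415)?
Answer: √3987331 ≈ 1996.8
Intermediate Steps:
√(B(568) + 3986415) = √((348 + 568) + 3986415) = √(916 + 3986415) = √3987331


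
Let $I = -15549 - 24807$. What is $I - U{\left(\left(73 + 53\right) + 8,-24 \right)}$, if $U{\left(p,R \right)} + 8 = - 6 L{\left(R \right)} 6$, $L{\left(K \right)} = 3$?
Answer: $-40240$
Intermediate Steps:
$I = -40356$
$U{\left(p,R \right)} = -116$ ($U{\left(p,R \right)} = -8 + \left(-6\right) 3 \cdot 6 = -8 - 108 = -116$)
$I - U{\left(\left(73 + 53\right) + 8,-24 \right)} = -40356 - -116 = -40356 + 116 = -40240$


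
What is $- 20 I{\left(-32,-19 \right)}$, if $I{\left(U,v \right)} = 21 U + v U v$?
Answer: $244480$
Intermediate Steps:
$I{\left(U,v \right)} = 21 U + U v^{2}$ ($I{\left(U,v \right)} = 21 U + U v v = 21 U + U v^{2}$)
$- 20 I{\left(-32,-19 \right)} = - 20 \left(- 32 \left(21 + \left(-19\right)^{2}\right)\right) = - 20 \left(- 32 \left(21 + 361\right)\right) = - 20 \left(\left(-32\right) 382\right) = \left(-20\right) \left(-12224\right) = 244480$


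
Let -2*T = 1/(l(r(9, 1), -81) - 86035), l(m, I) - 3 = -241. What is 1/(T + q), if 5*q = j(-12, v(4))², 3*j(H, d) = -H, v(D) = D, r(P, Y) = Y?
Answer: 862730/2760741 ≈ 0.31250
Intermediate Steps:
l(m, I) = -238 (l(m, I) = 3 - 241 = -238)
T = 1/172546 (T = -1/(2*(-238 - 86035)) = -½/(-86273) = -½*(-1/86273) = 1/172546 ≈ 5.7956e-6)
j(H, d) = -H/3 (j(H, d) = (-H)/3 = -H/3)
q = 16/5 (q = (-⅓*(-12))²/5 = (⅕)*4² = (⅕)*16 = 16/5 ≈ 3.2000)
1/(T + q) = 1/(1/172546 + 16/5) = 1/(2760741/862730) = 862730/2760741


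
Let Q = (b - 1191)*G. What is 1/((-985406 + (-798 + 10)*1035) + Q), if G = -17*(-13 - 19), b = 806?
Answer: -1/2010426 ≈ -4.9741e-7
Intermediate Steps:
G = 544 (G = -17*(-32) = 544)
Q = -209440 (Q = (806 - 1191)*544 = -385*544 = -209440)
1/((-985406 + (-798 + 10)*1035) + Q) = 1/((-985406 + (-798 + 10)*1035) - 209440) = 1/((-985406 - 788*1035) - 209440) = 1/((-985406 - 815580) - 209440) = 1/(-1800986 - 209440) = 1/(-2010426) = -1/2010426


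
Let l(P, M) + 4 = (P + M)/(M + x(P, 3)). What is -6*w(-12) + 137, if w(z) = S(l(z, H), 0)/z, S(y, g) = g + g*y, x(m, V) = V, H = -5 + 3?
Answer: 137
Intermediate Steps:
H = -2
l(P, M) = -4 + (M + P)/(3 + M) (l(P, M) = -4 + (P + M)/(M + 3) = -4 + (M + P)/(3 + M))
w(z) = 0 (w(z) = (0*(1 + (-12 + z - 3*(-2))/(3 - 2)))/z = (0*(1 + (-12 + z + 6)/1))/z = (0*(1 + 1*(-6 + z)))/z = (0*(1 + (-6 + z)))/z = (0*(-5 + z))/z = 0/z = 0)
-6*w(-12) + 137 = -6*0 + 137 = 0 + 137 = 137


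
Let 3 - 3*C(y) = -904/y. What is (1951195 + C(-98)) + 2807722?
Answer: 699560494/147 ≈ 4.7589e+6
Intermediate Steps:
C(y) = 1 + 904/(3*y) (C(y) = 1 - (-904)/(3*y) = 1 + 904/(3*y))
(1951195 + C(-98)) + 2807722 = (1951195 + (904/3 - 98)/(-98)) + 2807722 = (1951195 - 1/98*610/3) + 2807722 = (1951195 - 305/147) + 2807722 = 286825360/147 + 2807722 = 699560494/147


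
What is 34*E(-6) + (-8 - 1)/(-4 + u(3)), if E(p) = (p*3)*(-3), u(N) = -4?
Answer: 14697/8 ≈ 1837.1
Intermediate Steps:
E(p) = -9*p (E(p) = (3*p)*(-3) = -9*p)
34*E(-6) + (-8 - 1)/(-4 + u(3)) = 34*(-9*(-6)) + (-8 - 1)/(-4 - 4) = 34*54 - 9/(-8) = 1836 - 9*(-1/8) = 1836 + 9/8 = 14697/8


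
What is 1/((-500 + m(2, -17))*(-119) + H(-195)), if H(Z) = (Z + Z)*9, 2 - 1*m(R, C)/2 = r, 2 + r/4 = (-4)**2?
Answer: 1/68842 ≈ 1.4526e-5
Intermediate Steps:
r = 56 (r = -8 + 4*(-4)**2 = -8 + 4*16 = -8 + 64 = 56)
m(R, C) = -108 (m(R, C) = 4 - 2*56 = 4 - 112 = -108)
H(Z) = 18*Z (H(Z) = (2*Z)*9 = 18*Z)
1/((-500 + m(2, -17))*(-119) + H(-195)) = 1/((-500 - 108)*(-119) + 18*(-195)) = 1/(-608*(-119) - 3510) = 1/(72352 - 3510) = 1/68842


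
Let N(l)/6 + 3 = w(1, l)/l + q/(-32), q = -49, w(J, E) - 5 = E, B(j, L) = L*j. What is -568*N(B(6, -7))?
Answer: 28045/14 ≈ 2003.2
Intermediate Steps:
w(J, E) = 5 + E
N(l) = -141/16 + 6*(5 + l)/l (N(l) = -18 + 6*((5 + l)/l - 49/(-32)) = -18 + 6*((5 + l)/l - 49*(-1/32)) = -18 + 6*((5 + l)/l + 49/32) = -18 + 6*(49/32 + (5 + l)/l) = -18 + (147/16 + 6*(5 + l)/l) = -141/16 + 6*(5 + l)/l)
-568*N(B(6, -7)) = -568*(-45/16 + 30/((-7*6))) = -568*(-45/16 + 30/(-42)) = -568*(-45/16 + 30*(-1/42)) = -568*(-45/16 - 5/7) = -568*(-395/112) = 28045/14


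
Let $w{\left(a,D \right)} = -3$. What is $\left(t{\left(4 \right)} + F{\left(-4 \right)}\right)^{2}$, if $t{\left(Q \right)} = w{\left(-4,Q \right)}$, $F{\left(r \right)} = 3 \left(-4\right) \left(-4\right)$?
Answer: $2025$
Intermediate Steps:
$F{\left(r \right)} = 48$ ($F{\left(r \right)} = \left(-12\right) \left(-4\right) = 48$)
$t{\left(Q \right)} = -3$
$\left(t{\left(4 \right)} + F{\left(-4 \right)}\right)^{2} = \left(-3 + 48\right)^{2} = 45^{2} = 2025$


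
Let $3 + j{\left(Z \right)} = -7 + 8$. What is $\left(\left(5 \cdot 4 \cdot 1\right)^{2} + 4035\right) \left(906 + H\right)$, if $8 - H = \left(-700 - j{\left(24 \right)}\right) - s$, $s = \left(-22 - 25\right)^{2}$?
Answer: $16946135$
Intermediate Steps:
$s = 2209$ ($s = \left(-47\right)^{2} = 2209$)
$j{\left(Z \right)} = -2$ ($j{\left(Z \right)} = -3 + \left(-7 + 8\right) = -3 + 1 = -2$)
$H = 2915$ ($H = 8 - \left(\left(-700 - -2\right) - 2209\right) = 8 - \left(\left(-700 + 2\right) - 2209\right) = 8 - \left(-698 - 2209\right) = 8 - -2907 = 8 + 2907 = 2915$)
$\left(\left(5 \cdot 4 \cdot 1\right)^{2} + 4035\right) \left(906 + H\right) = \left(\left(5 \cdot 4 \cdot 1\right)^{2} + 4035\right) \left(906 + 2915\right) = \left(\left(20 \cdot 1\right)^{2} + 4035\right) 3821 = \left(20^{2} + 4035\right) 3821 = \left(400 + 4035\right) 3821 = 4435 \cdot 3821 = 16946135$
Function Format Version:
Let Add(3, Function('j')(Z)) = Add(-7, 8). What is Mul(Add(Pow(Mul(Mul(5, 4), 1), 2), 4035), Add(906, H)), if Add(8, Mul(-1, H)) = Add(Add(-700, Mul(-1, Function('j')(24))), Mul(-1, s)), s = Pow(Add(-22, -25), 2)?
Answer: 16946135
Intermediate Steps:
s = 2209 (s = Pow(-47, 2) = 2209)
Function('j')(Z) = -2 (Function('j')(Z) = Add(-3, Add(-7, 8)) = Add(-3, 1) = -2)
H = 2915 (H = Add(8, Mul(-1, Add(Add(-700, Mul(-1, -2)), Mul(-1, 2209)))) = Add(8, Mul(-1, Add(Add(-700, 2), -2209))) = Add(8, Mul(-1, Add(-698, -2209))) = Add(8, Mul(-1, -2907)) = Add(8, 2907) = 2915)
Mul(Add(Pow(Mul(Mul(5, 4), 1), 2), 4035), Add(906, H)) = Mul(Add(Pow(Mul(Mul(5, 4), 1), 2), 4035), Add(906, 2915)) = Mul(Add(Pow(Mul(20, 1), 2), 4035), 3821) = Mul(Add(Pow(20, 2), 4035), 3821) = Mul(Add(400, 4035), 3821) = Mul(4435, 3821) = 16946135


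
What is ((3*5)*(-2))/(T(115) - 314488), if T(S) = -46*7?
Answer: 3/31481 ≈ 9.5296e-5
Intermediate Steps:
T(S) = -322
((3*5)*(-2))/(T(115) - 314488) = ((3*5)*(-2))/(-322 - 314488) = (15*(-2))/(-314810) = -30*(-1/314810) = 3/31481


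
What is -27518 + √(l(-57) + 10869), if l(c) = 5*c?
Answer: -27518 + 42*√6 ≈ -27415.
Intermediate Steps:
-27518 + √(l(-57) + 10869) = -27518 + √(5*(-57) + 10869) = -27518 + √(-285 + 10869) = -27518 + √10584 = -27518 + 42*√6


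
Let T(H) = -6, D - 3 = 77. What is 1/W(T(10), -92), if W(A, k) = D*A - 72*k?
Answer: 1/6144 ≈ 0.00016276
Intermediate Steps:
D = 80 (D = 3 + 77 = 80)
W(A, k) = -72*k + 80*A (W(A, k) = 80*A - 72*k = -72*k + 80*A)
1/W(T(10), -92) = 1/(-72*(-92) + 80*(-6)) = 1/(6624 - 480) = 1/6144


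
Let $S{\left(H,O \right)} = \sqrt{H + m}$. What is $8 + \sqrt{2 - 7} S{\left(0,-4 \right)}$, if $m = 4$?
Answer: $8 + 2 i \sqrt{5} \approx 8.0 + 4.4721 i$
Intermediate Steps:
$S{\left(H,O \right)} = \sqrt{4 + H}$ ($S{\left(H,O \right)} = \sqrt{H + 4} = \sqrt{4 + H}$)
$8 + \sqrt{2 - 7} S{\left(0,-4 \right)} = 8 + \sqrt{2 - 7} \sqrt{4 + 0} = 8 + \sqrt{-5} \sqrt{4} = 8 + i \sqrt{5} \cdot 2 = 8 + 2 i \sqrt{5}$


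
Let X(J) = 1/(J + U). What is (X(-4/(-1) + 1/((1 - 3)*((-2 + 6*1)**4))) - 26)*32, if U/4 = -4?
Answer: -5129024/6145 ≈ -834.67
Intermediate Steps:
U = -16 (U = 4*(-4) = -16)
X(J) = 1/(-16 + J) (X(J) = 1/(J - 16) = 1/(-16 + J))
(X(-4/(-1) + 1/((1 - 3)*((-2 + 6*1)**4))) - 26)*32 = (1/(-16 + (-4/(-1) + 1/((1 - 3)*((-2 + 6*1)**4)))) - 26)*32 = (1/(-16 + (-4*(-1) + 1/((-2)*((-2 + 6)**4)))) - 26)*32 = (1/(-16 + (4 - 1/(2*(4**4)))) - 26)*32 = (1/(-16 + (4 - 1/2/256)) - 26)*32 = (1/(-16 + (4 - 1/2*1/256)) - 26)*32 = (1/(-16 + (4 - 1/512)) - 26)*32 = (1/(-16 + 2047/512) - 26)*32 = (1/(-6145/512) - 26)*32 = (-512/6145 - 26)*32 = -160282/6145*32 = -5129024/6145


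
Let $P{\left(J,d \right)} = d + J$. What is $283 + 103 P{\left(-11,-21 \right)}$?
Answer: $-3013$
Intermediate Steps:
$P{\left(J,d \right)} = J + d$
$283 + 103 P{\left(-11,-21 \right)} = 283 + 103 \left(-11 - 21\right) = 283 + 103 \left(-32\right) = 283 - 3296 = -3013$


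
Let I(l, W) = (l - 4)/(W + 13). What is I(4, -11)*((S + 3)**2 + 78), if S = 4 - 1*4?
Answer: 0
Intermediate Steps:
S = 0 (S = 4 - 4 = 0)
I(l, W) = (-4 + l)/(13 + W)
I(4, -11)*((S + 3)**2 + 78) = ((-4 + 4)/(13 - 11))*((0 + 3)**2 + 78) = (0/2)*(3**2 + 78) = ((1/2)*0)*(9 + 78) = 0*87 = 0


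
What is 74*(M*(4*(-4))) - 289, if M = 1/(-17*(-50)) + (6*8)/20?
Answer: -1331097/425 ≈ -3132.0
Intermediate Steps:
M = 2041/850 (M = -1/17*(-1/50) + 48*(1/20) = 1/850 + 12/5 = 2041/850 ≈ 2.4012)
74*(M*(4*(-4))) - 289 = 74*(2041*(4*(-4))/850) - 289 = 74*((2041/850)*(-16)) - 289 = 74*(-16328/425) - 289 = -1208272/425 - 289 = -1331097/425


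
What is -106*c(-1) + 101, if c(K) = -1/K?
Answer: -5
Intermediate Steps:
-106*c(-1) + 101 = -(-106)/(-1) + 101 = -(-106)*(-1) + 101 = -106*1 + 101 = -106 + 101 = -5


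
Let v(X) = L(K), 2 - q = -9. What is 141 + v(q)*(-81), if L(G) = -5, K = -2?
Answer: 546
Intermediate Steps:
q = 11 (q = 2 - 1*(-9) = 2 + 9 = 11)
v(X) = -5
141 + v(q)*(-81) = 141 - 5*(-81) = 141 + 405 = 546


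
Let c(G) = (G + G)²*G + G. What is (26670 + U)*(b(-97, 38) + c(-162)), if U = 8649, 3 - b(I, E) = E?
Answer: -600645827571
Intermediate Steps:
b(I, E) = 3 - E
c(G) = G + 4*G³ (c(G) = (2*G)²*G + G = (4*G²)*G + G = 4*G³ + G = G + 4*G³)
(26670 + U)*(b(-97, 38) + c(-162)) = (26670 + 8649)*((3 - 1*38) + (-162 + 4*(-162)³)) = 35319*((3 - 38) + (-162 + 4*(-4251528))) = 35319*(-35 + (-162 - 17006112)) = 35319*(-35 - 17006274) = 35319*(-17006309) = -600645827571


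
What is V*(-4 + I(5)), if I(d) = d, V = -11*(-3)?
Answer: 33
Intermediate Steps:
V = 33
V*(-4 + I(5)) = 33*(-4 + 5) = 33*1 = 33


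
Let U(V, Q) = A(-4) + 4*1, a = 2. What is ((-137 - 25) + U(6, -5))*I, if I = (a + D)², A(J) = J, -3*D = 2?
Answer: -288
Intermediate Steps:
D = -⅔ (D = -⅓*2 = -⅔ ≈ -0.66667)
I = 16/9 (I = (2 - ⅔)² = (4/3)² = 16/9 ≈ 1.7778)
U(V, Q) = 0 (U(V, Q) = -4 + 4*1 = -4 + 4 = 0)
((-137 - 25) + U(6, -5))*I = ((-137 - 25) + 0)*(16/9) = (-162 + 0)*(16/9) = -162*16/9 = -288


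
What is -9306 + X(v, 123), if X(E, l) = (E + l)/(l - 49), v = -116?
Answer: -688637/74 ≈ -9305.9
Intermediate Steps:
X(E, l) = (E + l)/(-49 + l)
-9306 + X(v, 123) = -9306 + (-116 + 123)/(-49 + 123) = -9306 + 7/74 = -688637/74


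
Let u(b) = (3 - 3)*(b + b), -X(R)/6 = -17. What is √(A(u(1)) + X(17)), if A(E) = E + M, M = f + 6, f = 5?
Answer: √113 ≈ 10.630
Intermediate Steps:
X(R) = 102 (X(R) = -6*(-17) = 102)
M = 11 (M = 5 + 6 = 11)
u(b) = 0 (u(b) = 0*(2*b) = 0)
A(E) = 11 + E (A(E) = E + 11 = 11 + E)
√(A(u(1)) + X(17)) = √((11 + 0) + 102) = √(11 + 102) = √113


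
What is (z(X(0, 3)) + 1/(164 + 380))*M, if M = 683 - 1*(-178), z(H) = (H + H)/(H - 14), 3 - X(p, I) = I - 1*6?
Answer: -701715/544 ≈ -1289.9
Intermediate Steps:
X(p, I) = 9 - I (X(p, I) = 3 - (I - 1*6) = 3 - (I - 6) = 3 - (-6 + I) = 3 + (6 - I) = 9 - I)
z(H) = 2*H/(-14 + H) (z(H) = (2*H)/(-14 + H) = 2*H/(-14 + H))
M = 861 (M = 683 + 178 = 861)
(z(X(0, 3)) + 1/(164 + 380))*M = (2*(9 - 1*3)/(-14 + (9 - 1*3)) + 1/(164 + 380))*861 = (2*(9 - 3)/(-14 + (9 - 3)) + 1/544)*861 = (2*6/(-14 + 6) + 1/544)*861 = (2*6/(-8) + 1/544)*861 = (2*6*(-⅛) + 1/544)*861 = (-3/2 + 1/544)*861 = -815/544*861 = -701715/544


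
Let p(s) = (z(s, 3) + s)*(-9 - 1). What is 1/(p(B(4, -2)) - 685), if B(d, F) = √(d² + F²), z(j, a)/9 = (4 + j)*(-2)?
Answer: -7/115355 + 68*√5/115355 ≈ 0.0012574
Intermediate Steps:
z(j, a) = -72 - 18*j (z(j, a) = 9*((4 + j)*(-2)) = 9*(-8 - 2*j) = -72 - 18*j)
B(d, F) = √(F² + d²)
p(s) = 720 + 170*s (p(s) = ((-72 - 18*s) + s)*(-9 - 1) = (-72 - 17*s)*(-10) = 720 + 170*s)
1/(p(B(4, -2)) - 685) = 1/((720 + 170*√((-2)² + 4²)) - 685) = 1/((720 + 170*√(4 + 16)) - 685) = 1/((720 + 170*√20) - 685) = 1/((720 + 170*(2*√5)) - 685) = 1/((720 + 340*√5) - 685) = 1/(35 + 340*√5)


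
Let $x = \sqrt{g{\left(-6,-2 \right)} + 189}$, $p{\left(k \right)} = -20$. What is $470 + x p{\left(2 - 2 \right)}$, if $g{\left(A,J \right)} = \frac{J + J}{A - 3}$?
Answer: $470 - \frac{20 \sqrt{1705}}{3} \approx 194.72$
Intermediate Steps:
$g{\left(A,J \right)} = \frac{2 J}{-3 + A}$
$x = \frac{\sqrt{1705}}{3}$ ($x = \sqrt{2 \left(-2\right) \frac{1}{-3 - 6} + 189} = \sqrt{2 \left(-2\right) \frac{1}{-9} + 189} = \sqrt{2 \left(-2\right) \left(- \frac{1}{9}\right) + 189} = \sqrt{\frac{4}{9} + 189} = \sqrt{\frac{1705}{9}} = \frac{\sqrt{1705}}{3} \approx 13.764$)
$470 + x p{\left(2 - 2 \right)} = 470 + \frac{\sqrt{1705}}{3} \left(-20\right) = 470 - \frac{20 \sqrt{1705}}{3}$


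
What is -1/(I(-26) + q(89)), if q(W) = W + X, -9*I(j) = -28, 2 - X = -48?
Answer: -9/1279 ≈ -0.0070367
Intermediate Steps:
X = 50 (X = 2 - 1*(-48) = 2 + 48 = 50)
I(j) = 28/9 (I(j) = -⅑*(-28) = 28/9)
q(W) = 50 + W (q(W) = W + 50 = 50 + W)
-1/(I(-26) + q(89)) = -1/(28/9 + (50 + 89)) = -1/(28/9 + 139) = -1/1279/9 = -1*9/1279 = -9/1279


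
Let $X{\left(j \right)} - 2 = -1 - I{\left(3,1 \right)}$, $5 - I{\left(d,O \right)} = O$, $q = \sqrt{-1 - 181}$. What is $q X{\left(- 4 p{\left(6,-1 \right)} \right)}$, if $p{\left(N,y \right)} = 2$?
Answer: $- 3 i \sqrt{182} \approx - 40.472 i$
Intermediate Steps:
$q = i \sqrt{182}$ ($q = \sqrt{-182} = i \sqrt{182} \approx 13.491 i$)
$I{\left(d,O \right)} = 5 - O$
$X{\left(j \right)} = -3$ ($X{\left(j \right)} = 2 - \left(6 - 1\right) = 2 - 5 = -3$)
$q X{\left(- 4 p{\left(6,-1 \right)} \right)} = i \sqrt{182} \left(-3\right) = - 3 i \sqrt{182}$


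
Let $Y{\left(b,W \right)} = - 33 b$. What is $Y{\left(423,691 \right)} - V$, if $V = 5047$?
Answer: $-19006$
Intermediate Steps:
$Y{\left(423,691 \right)} - V = \left(-33\right) 423 - 5047 = -13959 - 5047 = -19006$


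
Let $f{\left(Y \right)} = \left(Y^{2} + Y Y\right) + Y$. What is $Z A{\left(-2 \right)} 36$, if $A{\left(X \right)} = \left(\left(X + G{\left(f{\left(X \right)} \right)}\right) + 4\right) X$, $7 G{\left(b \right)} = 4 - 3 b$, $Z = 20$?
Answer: $0$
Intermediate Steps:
$f{\left(Y \right)} = Y + 2 Y^{2}$ ($f{\left(Y \right)} = \left(Y^{2} + Y^{2}\right) + Y = 2 Y^{2} + Y = Y + 2 Y^{2}$)
$G{\left(b \right)} = \frac{4}{7} - \frac{3 b}{7}$ ($G{\left(b \right)} = \frac{4 - 3 b}{7} = \frac{4}{7} - \frac{3 b}{7}$)
$A{\left(X \right)} = X \left(\frac{32}{7} + X - \frac{3 X \left(1 + 2 X\right)}{7}\right)$ ($A{\left(X \right)} = \left(\left(X - \left(- \frac{4}{7} + \frac{3 X \left(1 + 2 X\right)}{7}\right)\right) + 4\right) X = \left(\left(\frac{4}{7} + X - \frac{3 X \left(1 + 2 X\right)}{7}\right) + 4\right) X = \left(\frac{32}{7} + X - \frac{3 X \left(1 + 2 X\right)}{7}\right) X = X \left(\frac{32}{7} + X - \frac{3 X \left(1 + 2 X\right)}{7}\right)$)
$Z A{\left(-2 \right)} 36 = 20 \cdot \frac{2}{7} \left(-2\right) \left(16 - 3 \left(-2\right)^{2} + 2 \left(-2\right)\right) 36 = 20 \cdot \frac{2}{7} \left(-2\right) \left(16 - 12 - 4\right) 36 = 20 \cdot \frac{2}{7} \left(-2\right) 0 \cdot 36 = 20 \cdot 0 \cdot 36 = 0 \cdot 36 = 0$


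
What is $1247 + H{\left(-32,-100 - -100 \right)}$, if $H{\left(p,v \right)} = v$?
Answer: $1247$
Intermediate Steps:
$1247 + H{\left(-32,-100 - -100 \right)} = 1247 - 0 = 1247 + \left(-100 + 100\right) = 1247 + 0 = 1247$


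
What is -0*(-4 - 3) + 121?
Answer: 121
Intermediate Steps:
-0*(-4 - 3) + 121 = -0*(-7) + 121 = -87*0 + 121 = 0 + 121 = 121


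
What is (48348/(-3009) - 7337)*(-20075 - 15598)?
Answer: 15476053263/59 ≈ 2.6231e+8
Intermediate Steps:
(48348/(-3009) - 7337)*(-20075 - 15598) = (48348*(-1/3009) - 7337)*(-35673) = (-948/59 - 7337)*(-35673) = -433831/59*(-35673) = 15476053263/59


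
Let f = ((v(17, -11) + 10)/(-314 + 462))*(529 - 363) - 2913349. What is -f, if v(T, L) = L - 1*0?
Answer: 215587909/74 ≈ 2.9134e+6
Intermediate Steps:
v(T, L) = L (v(T, L) = L + 0 = L)
f = -215587909/74 (f = ((-11 + 10)/(-314 + 462))*(529 - 363) - 2913349 = -1/148*166 - 2913349 = -83/74 - 2913349 = -215587909/74 ≈ -2.9134e+6)
-f = -1*(-215587909/74) = 215587909/74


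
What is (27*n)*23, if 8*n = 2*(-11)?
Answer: -6831/4 ≈ -1707.8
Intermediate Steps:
n = -11/4 (n = (2*(-11))/8 = (⅛)*(-22) = -11/4 ≈ -2.7500)
(27*n)*23 = (27*(-11/4))*23 = -297/4*23 = -6831/4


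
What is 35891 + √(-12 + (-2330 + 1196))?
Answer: 35891 + I*√1146 ≈ 35891.0 + 33.853*I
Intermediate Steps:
35891 + √(-12 + (-2330 + 1196)) = 35891 + √(-12 - 1134) = 35891 + √(-1146) = 35891 + I*√1146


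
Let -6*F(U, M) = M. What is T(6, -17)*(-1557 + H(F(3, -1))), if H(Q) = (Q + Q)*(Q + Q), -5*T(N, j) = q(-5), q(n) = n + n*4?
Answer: -70060/9 ≈ -7784.4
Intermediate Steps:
F(U, M) = -M/6
q(n) = 5*n (q(n) = n + 4*n = 5*n)
T(N, j) = 5 (T(N, j) = -(-5) = -⅕*(-25) = 5)
H(Q) = 4*Q² (H(Q) = (2*Q)*(2*Q) = 4*Q²)
T(6, -17)*(-1557 + H(F(3, -1))) = 5*(-1557 + 4*(-⅙*(-1))²) = 5*(-1557 + 4*(⅙)²) = 5*(-1557 + 4*(1/36)) = 5*(-1557 + ⅑) = 5*(-14012/9) = -70060/9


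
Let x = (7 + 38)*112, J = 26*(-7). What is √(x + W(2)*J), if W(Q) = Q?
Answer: 2*√1169 ≈ 68.381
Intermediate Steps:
J = -182
x = 5040 (x = 45*112 = 5040)
√(x + W(2)*J) = √(5040 + 2*(-182)) = √(5040 - 364) = √4676 = 2*√1169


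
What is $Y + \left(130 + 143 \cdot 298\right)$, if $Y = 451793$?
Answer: $494537$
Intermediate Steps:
$Y + \left(130 + 143 \cdot 298\right) = 451793 + \left(130 + 143 \cdot 298\right) = 451793 + \left(130 + 42614\right) = 451793 + 42744 = 494537$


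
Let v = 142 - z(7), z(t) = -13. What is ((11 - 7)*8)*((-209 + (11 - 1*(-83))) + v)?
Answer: 1280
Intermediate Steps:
v = 155 (v = 142 - 1*(-13) = 142 + 13 = 155)
((11 - 7)*8)*((-209 + (11 - 1*(-83))) + v) = ((11 - 7)*8)*((-209 + (11 - 1*(-83))) + 155) = (4*8)*((-209 + (11 + 83)) + 155) = 32*((-209 + 94) + 155) = 32*(-115 + 155) = 32*40 = 1280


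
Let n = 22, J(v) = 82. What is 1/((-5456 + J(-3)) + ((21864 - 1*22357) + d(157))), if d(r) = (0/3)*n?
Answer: -1/5867 ≈ -0.00017044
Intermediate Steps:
d(r) = 0 (d(r) = (0/3)*22 = (0*(1/3))*22 = 0*22 = 0)
1/((-5456 + J(-3)) + ((21864 - 1*22357) + d(157))) = 1/((-5456 + 82) + ((21864 - 1*22357) + 0)) = 1/(-5374 + ((21864 - 22357) + 0)) = 1/(-5374 + (-493 + 0)) = 1/(-5374 - 493) = 1/(-5867) = -1/5867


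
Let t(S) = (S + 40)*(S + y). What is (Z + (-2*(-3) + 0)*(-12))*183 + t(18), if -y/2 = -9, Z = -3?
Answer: -11637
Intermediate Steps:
y = 18 (y = -2*(-9) = 18)
t(S) = (18 + S)*(40 + S) (t(S) = (S + 40)*(S + 18) = (40 + S)*(18 + S) = (18 + S)*(40 + S))
(Z + (-2*(-3) + 0)*(-12))*183 + t(18) = (-3 + (-2*(-3) + 0)*(-12))*183 + (720 + 18**2 + 58*18) = (-3 + (6 + 0)*(-12))*183 + (720 + 324 + 1044) = (-3 + 6*(-12))*183 + 2088 = (-3 - 72)*183 + 2088 = -75*183 + 2088 = -13725 + 2088 = -11637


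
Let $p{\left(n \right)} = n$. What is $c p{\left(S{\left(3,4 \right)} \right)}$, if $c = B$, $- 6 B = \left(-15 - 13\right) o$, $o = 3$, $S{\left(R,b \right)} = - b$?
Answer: $-56$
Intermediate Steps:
$B = 14$ ($B = - \frac{\left(-15 - 13\right) 3}{6} = - \frac{\left(-28\right) 3}{6} = \left(- \frac{1}{6}\right) \left(-84\right) = 14$)
$c = 14$
$c p{\left(S{\left(3,4 \right)} \right)} = 14 \left(\left(-1\right) 4\right) = 14 \left(-4\right) = -56$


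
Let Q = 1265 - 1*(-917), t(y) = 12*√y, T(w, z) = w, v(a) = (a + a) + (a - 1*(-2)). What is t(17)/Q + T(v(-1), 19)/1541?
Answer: -1/1541 + 6*√17/1091 ≈ 0.022026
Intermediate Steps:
v(a) = 2 + 3*a (v(a) = 2*a + (a + 2) = 2*a + (2 + a) = 2 + 3*a)
Q = 2182 (Q = 1265 + 917 = 2182)
t(17)/Q + T(v(-1), 19)/1541 = (12*√17)/2182 + (2 + 3*(-1))/1541 = (12*√17)*(1/2182) + (2 - 3)*(1/1541) = 6*√17/1091 - 1*1/1541 = 6*√17/1091 - 1/1541 = -1/1541 + 6*√17/1091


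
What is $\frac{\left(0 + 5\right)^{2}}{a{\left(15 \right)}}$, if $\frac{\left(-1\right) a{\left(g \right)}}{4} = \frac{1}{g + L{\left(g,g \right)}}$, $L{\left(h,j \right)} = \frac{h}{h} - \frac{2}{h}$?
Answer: $- \frac{595}{6} \approx -99.167$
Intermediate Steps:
$L{\left(h,j \right)} = 1 - \frac{2}{h}$
$a{\left(g \right)} = - \frac{4}{g + \frac{-2 + g}{g}}$
$\frac{\left(0 + 5\right)^{2}}{a{\left(15 \right)}} = \frac{\left(0 + 5\right)^{2}}{\left(-4\right) 15 \frac{1}{-2 + 15 + 15^{2}}} = \frac{5^{2}}{\left(-4\right) 15 \frac{1}{-2 + 15 + 225}} = \frac{25}{\left(-4\right) 15 \cdot \frac{1}{238}} = \frac{25}{- \frac{30}{119}} = 25 \left(- \frac{119}{30}\right) = - \frac{595}{6}$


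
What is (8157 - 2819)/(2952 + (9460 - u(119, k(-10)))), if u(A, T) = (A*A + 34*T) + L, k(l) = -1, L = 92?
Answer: -5338/1807 ≈ -2.9541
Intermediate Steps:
u(A, T) = 92 + A**2 + 34*T (u(A, T) = (A*A + 34*T) + 92 = (A**2 + 34*T) + 92 = 92 + A**2 + 34*T)
(8157 - 2819)/(2952 + (9460 - u(119, k(-10)))) = (8157 - 2819)/(2952 + (9460 - (92 + 119**2 + 34*(-1)))) = 5338/(2952 + (9460 - (92 + 14161 - 34))) = 5338/(2952 + (9460 - 1*14219)) = 5338/(2952 + (9460 - 14219)) = 5338/(2952 - 4759) = 5338/(-1807) = 5338*(-1/1807) = -5338/1807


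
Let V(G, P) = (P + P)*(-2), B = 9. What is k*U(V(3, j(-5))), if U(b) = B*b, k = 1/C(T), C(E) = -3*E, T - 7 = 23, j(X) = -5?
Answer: -2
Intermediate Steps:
T = 30 (T = 7 + 23 = 30)
V(G, P) = -4*P (V(G, P) = (2*P)*(-2) = -4*P)
k = -1/90 (k = 1/(-3*30) = 1/(-90) = -1/90 ≈ -0.011111)
U(b) = 9*b
k*U(V(3, j(-5))) = -(-4*(-5))/10 = -20/10 = -1/90*180 = -2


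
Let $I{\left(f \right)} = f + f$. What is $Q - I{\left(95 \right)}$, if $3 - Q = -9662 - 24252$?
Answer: $33727$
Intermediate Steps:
$Q = 33917$ ($Q = 3 - \left(-9662 - 24252\right) = 3 - -33914 = 3 + 33914 = 33917$)
$I{\left(f \right)} = 2 f$
$Q - I{\left(95 \right)} = 33917 - 2 \cdot 95 = 33917 - 190 = 33727$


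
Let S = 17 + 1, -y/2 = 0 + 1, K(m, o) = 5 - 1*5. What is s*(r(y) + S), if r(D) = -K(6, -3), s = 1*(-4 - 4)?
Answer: -144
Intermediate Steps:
K(m, o) = 0 (K(m, o) = 5 - 5 = 0)
y = -2 (y = -2*(0 + 1) = -2*1 = -2)
S = 18
s = -8 (s = 1*(-8) = -8)
r(D) = 0 (r(D) = -1*0 = 0)
s*(r(y) + S) = -8*(0 + 18) = -8*18 = -144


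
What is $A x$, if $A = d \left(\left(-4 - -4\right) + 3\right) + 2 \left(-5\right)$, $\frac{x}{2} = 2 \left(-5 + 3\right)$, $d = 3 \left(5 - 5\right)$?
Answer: $80$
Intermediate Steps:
$d = 0$ ($d = 3 \cdot 0 = 0$)
$x = -8$ ($x = 2 \cdot 2 \left(-5 + 3\right) = 2 \cdot 2 \left(-2\right) = 2 \left(-4\right) = -8$)
$A = -10$ ($A = 0 \left(\left(-4 - -4\right) + 3\right) + 2 \left(-5\right) = 0 \left(\left(-4 + 4\right) + 3\right) - 10 = 0 \left(0 + 3\right) - 10 = 0 \cdot 3 - 10 = 0 - 10 = -10$)
$A x = \left(-10\right) \left(-8\right) = 80$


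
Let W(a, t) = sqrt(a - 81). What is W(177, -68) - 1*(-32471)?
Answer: 32471 + 4*sqrt(6) ≈ 32481.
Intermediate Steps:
W(a, t) = sqrt(-81 + a)
W(177, -68) - 1*(-32471) = sqrt(-81 + 177) - 1*(-32471) = sqrt(96) + 32471 = 4*sqrt(6) + 32471 = 32471 + 4*sqrt(6)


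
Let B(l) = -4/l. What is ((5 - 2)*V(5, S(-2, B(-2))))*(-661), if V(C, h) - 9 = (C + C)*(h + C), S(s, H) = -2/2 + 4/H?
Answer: -136827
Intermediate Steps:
S(s, H) = -1 + 4/H (S(s, H) = -2*½ + 4/H = -1 + 4/H)
V(C, h) = 9 + 2*C*(C + h) (V(C, h) = 9 + (C + C)*(h + C) = 9 + (2*C)*(C + h) = 9 + 2*C*(C + h))
((5 - 2)*V(5, S(-2, B(-2))))*(-661) = ((5 - 2)*(9 + 2*5² + 2*5*((4 - (-4)/(-2))/((-4/(-2))))))*(-661) = (3*(9 + 2*25 + 2*5*((4 - (-4)*(-1)/2)/((-4*(-½))))))*(-661) = (3*(9 + 50 + 2*5*((4 - 1*2)/2)))*(-661) = (3*(9 + 50 + 2*5*((4 - 2)/2)))*(-661) = (3*(9 + 50 + 2*5*((½)*2)))*(-661) = (3*(9 + 50 + 2*5*1))*(-661) = (3*(9 + 50 + 10))*(-661) = (3*69)*(-661) = 207*(-661) = -136827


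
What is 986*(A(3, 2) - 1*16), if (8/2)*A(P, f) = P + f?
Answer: -29087/2 ≈ -14544.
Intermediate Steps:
A(P, f) = P/4 + f/4 (A(P, f) = (P + f)/4 = P/4 + f/4)
986*(A(3, 2) - 1*16) = 986*(((¼)*3 + (¼)*2) - 1*16) = 986*((¾ + ½) - 16) = 986*(5/4 - 16) = 986*(-59/4) = -29087/2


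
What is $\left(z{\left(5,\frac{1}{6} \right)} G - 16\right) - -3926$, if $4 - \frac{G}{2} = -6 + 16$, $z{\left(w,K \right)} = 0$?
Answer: $3910$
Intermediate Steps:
$G = -12$ ($G = 8 - 2 \left(-6 + 16\right) = 8 - 20 = -12$)
$\left(z{\left(5,\frac{1}{6} \right)} G - 16\right) - -3926 = \left(0 \left(-12\right) - 16\right) - -3926 = \left(0 - 16\right) + 3926 = -16 + 3926 = 3910$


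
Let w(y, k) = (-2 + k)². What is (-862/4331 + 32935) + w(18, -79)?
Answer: 171056314/4331 ≈ 39496.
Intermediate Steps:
(-862/4331 + 32935) + w(18, -79) = (-862/4331 + 32935) + (-2 - 79)² = (-862*1/4331 + 32935) + (-81)² = (-862/4331 + 32935) + 6561 = 142640623/4331 + 6561 = 171056314/4331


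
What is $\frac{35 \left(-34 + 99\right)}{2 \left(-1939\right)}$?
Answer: $- \frac{325}{554} \approx -0.58664$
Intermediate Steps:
$\frac{35 \left(-34 + 99\right)}{2 \left(-1939\right)} = \frac{35 \cdot 65}{-3878} = 2275 \left(- \frac{1}{3878}\right) = - \frac{325}{554}$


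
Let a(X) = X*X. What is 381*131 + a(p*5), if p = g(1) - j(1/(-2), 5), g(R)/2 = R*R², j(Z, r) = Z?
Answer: 200269/4 ≈ 50067.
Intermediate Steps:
g(R) = 2*R³ (g(R) = 2*(R*R²) = 2*R³)
p = 5/2 (p = 2*1³ - 1/(-2) = 2*1 - 1*(-½) = 2 + ½ = 5/2 ≈ 2.5000)
a(X) = X²
381*131 + a(p*5) = 381*131 + ((5/2)*5)² = 49911 + (25/2)² = 49911 + 625/4 = 200269/4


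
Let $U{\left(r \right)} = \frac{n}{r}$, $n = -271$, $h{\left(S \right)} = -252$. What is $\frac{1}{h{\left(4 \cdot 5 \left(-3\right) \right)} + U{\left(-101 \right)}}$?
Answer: $- \frac{101}{25181} \approx -0.004011$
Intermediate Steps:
$U{\left(r \right)} = - \frac{271}{r}$
$\frac{1}{h{\left(4 \cdot 5 \left(-3\right) \right)} + U{\left(-101 \right)}} = \frac{1}{-252 - \frac{271}{-101}} = \frac{1}{-252 - - \frac{271}{101}} = \frac{1}{-252 + \frac{271}{101}} = \frac{1}{- \frac{25181}{101}} = - \frac{101}{25181}$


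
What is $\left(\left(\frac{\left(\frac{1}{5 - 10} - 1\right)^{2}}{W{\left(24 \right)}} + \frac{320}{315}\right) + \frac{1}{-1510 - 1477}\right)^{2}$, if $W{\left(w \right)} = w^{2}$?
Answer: $\frac{5872184640092761}{5665934201760000} \approx 1.0364$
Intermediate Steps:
$\left(\left(\frac{\left(\frac{1}{5 - 10} - 1\right)^{2}}{W{\left(24 \right)}} + \frac{320}{315}\right) + \frac{1}{-1510 - 1477}\right)^{2} = \left(\left(\frac{\left(\frac{1}{5 - 10} - 1\right)^{2}}{24^{2}} + \frac{320}{315}\right) + \frac{1}{-1510 - 1477}\right)^{2} = \left(\left(\frac{\left(\frac{1}{-5} - 1\right)^{2}}{576} + 320 \cdot \frac{1}{315}\right) + \frac{1}{-2987}\right)^{2} = \left(\left(\left(- \frac{1}{5} - 1\right)^{2} \cdot \frac{1}{576} + \frac{64}{63}\right) - \frac{1}{2987}\right)^{2} = \left(\left(\left(- \frac{6}{5}\right)^{2} \cdot \frac{1}{576} + \frac{64}{63}\right) - \frac{1}{2987}\right)^{2} = \left(\left(\frac{36}{25} \cdot \frac{1}{576} + \frac{64}{63}\right) - \frac{1}{2987}\right)^{2} = \left(\left(\frac{1}{400} + \frac{64}{63}\right) - \frac{1}{2987}\right)^{2} = \left(\frac{25663}{25200} - \frac{1}{2987}\right)^{2} = \left(\frac{76630181}{75272400}\right)^{2} = \frac{5872184640092761}{5665934201760000}$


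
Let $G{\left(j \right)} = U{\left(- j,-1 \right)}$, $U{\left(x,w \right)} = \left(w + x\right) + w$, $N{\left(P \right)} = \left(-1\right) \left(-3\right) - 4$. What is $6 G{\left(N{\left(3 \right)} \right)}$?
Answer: $-6$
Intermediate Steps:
$N{\left(P \right)} = -1$ ($N{\left(P \right)} = 3 - 4 = -1$)
$U{\left(x,w \right)} = x + 2 w$
$G{\left(j \right)} = -2 - j$ ($G{\left(j \right)} = - j + 2 \left(-1\right) = - j - 2 = -2 - j$)
$6 G{\left(N{\left(3 \right)} \right)} = 6 \left(-2 - -1\right) = 6 \left(-2 + 1\right) = 6 \left(-1\right) = -6$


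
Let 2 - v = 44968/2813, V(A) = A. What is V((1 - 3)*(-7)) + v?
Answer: 40/2813 ≈ 0.014220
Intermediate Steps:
v = -39342/2813 (v = 2 - 44968/2813 = -39342/2813 ≈ -13.986)
V((1 - 3)*(-7)) + v = (1 - 3)*(-7) - 39342/2813 = -2*(-7) - 39342/2813 = 14 - 39342/2813 = 40/2813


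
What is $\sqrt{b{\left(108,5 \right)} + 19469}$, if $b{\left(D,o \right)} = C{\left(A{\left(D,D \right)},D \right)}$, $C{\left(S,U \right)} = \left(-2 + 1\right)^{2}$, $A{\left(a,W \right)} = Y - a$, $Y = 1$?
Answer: $\sqrt{19470} \approx 139.53$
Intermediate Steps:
$A{\left(a,W \right)} = 1 - a$
$C{\left(S,U \right)} = 1$ ($C{\left(S,U \right)} = \left(-1\right)^{2} = 1$)
$b{\left(D,o \right)} = 1$
$\sqrt{b{\left(108,5 \right)} + 19469} = \sqrt{1 + 19469} = \sqrt{19470}$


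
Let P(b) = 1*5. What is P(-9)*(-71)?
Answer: -355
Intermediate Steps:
P(b) = 5
P(-9)*(-71) = 5*(-71) = -355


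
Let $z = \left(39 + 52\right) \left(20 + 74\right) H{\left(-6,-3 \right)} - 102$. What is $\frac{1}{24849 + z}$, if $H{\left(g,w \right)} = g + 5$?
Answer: $\frac{1}{16193} \approx 6.1755 \cdot 10^{-5}$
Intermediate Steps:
$H{\left(g,w \right)} = 5 + g$
$z = -8656$ ($z = \left(39 + 52\right) \left(20 + 74\right) \left(5 - 6\right) - 102 = 91 \cdot 94 \left(-1\right) - 102 = 8554 \left(-1\right) - 102 = -8554 - 102 = -8656$)
$\frac{1}{24849 + z} = \frac{1}{24849 - 8656} = \frac{1}{16193}$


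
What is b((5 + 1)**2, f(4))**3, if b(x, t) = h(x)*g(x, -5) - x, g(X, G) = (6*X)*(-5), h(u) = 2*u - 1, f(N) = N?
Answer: -451500100629696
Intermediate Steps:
h(u) = -1 + 2*u
g(X, G) = -30*X
b(x, t) = -x - 30*x*(-1 + 2*x) (b(x, t) = (-1 + 2*x)*(-30*x) - x = -30*x*(-1 + 2*x) - x = -x - 30*x*(-1 + 2*x))
b((5 + 1)**2, f(4))**3 = ((5 + 1)**2*(29 - 60*(5 + 1)**2))**3 = (6**2*(29 - 60*6**2))**3 = (36*(29 - 60*36))**3 = (36*(29 - 2160))**3 = (36*(-2131))**3 = (-76716)**3 = -451500100629696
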